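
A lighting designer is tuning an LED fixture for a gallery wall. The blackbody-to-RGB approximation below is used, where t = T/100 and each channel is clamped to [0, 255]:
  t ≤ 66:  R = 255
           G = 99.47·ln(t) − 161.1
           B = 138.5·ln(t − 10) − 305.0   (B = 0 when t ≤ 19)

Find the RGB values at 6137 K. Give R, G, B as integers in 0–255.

R=255, G=248, B=241

t = 6137/100 = 61.37; the t ≤ 66 branch applies.
R = 255 by definition for t ≤ 66.
G = 99.47·ln 61.37 − 161.1 = 99.47·4.1169 − 161.1 = 248.410.
B = 138.5·ln(61.37 − 10) − 305.0 = 138.5·ln 51.37 − 305.0 = 138.5·3.9391 − 305.0 = 240.559.
Rounded: (255, 248, 241).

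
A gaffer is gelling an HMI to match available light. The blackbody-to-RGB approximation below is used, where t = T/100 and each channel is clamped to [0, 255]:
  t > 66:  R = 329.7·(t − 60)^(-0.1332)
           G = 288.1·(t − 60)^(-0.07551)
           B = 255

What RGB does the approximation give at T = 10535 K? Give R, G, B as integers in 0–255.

t = 10535/100 = 105.35; the t > 66 branch applies.
R = 329.7·(105.35 − 60)^(-0.1332) = 329.7·45.35^(-0.1332) = 329.7·0.60165 = 198.364.
G = 288.1·(105.35 − 60)^(-0.07551) = 288.1·45.35^(-0.07551) = 288.1·0.74974 = 216.001.
B = 255 by definition for t > 66.
Rounded: (198, 216, 255).

R=198, G=216, B=255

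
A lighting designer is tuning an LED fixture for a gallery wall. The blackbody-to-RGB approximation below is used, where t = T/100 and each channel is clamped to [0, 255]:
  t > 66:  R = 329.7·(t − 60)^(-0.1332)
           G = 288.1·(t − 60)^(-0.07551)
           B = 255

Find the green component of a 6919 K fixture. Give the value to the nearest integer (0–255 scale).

244

t = 6919/100 = 69.19; the t > 66 branch applies.
G = 288.1·(69.19 − 60)^(-0.07551) = 288.1·9.19^(-0.07551) = 288.1·0.84579 = 243.671.
Rounded: 244.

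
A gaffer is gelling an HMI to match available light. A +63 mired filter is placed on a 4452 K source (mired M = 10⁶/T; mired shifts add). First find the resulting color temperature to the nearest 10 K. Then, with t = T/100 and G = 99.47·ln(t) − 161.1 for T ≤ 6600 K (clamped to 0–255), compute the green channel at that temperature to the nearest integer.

M_in = 10⁶/4452 = 224.62; M_out = 224.62 + (+63) = 287.62.
T_out = 10⁶/287.62 = 3476.8 K → 3480 K; t = 34.8.
G = 99.47·ln 34.8 − 161.1 = 99.47·3.5496 − 161.1 = 191.980.
Rounded: 192.

192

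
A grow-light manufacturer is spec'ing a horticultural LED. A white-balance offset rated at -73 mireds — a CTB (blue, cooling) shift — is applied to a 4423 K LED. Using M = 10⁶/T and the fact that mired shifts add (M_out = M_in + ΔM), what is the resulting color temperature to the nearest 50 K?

M_in = 10⁶/4423 = 226.09 mireds.
M_out = 226.09 + (-73) = 153.09 mireds.
T_out = 10⁶/153.09 = 6532.1 K → 6550 K.

6550 K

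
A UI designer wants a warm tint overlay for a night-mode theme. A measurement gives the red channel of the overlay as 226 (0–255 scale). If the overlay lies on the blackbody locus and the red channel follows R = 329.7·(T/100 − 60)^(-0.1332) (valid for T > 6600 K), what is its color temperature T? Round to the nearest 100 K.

7700 K

(t − 60)^(-0.1332) = 226/329.7 = 0.68547.
t − 60 = 0.68547^(1/-0.1332) = 0.68547^(-7.508) = 17.034, so t = 77.034.
T = 100·t = 7703 K → 7700 K to the nearest 100 K.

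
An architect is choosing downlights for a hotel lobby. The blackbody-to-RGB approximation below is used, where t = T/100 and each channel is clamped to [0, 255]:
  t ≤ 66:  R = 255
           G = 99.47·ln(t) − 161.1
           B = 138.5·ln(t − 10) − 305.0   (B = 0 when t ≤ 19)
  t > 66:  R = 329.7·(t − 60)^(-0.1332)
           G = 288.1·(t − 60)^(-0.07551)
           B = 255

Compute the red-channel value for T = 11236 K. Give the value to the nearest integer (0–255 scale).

t = 11236/100 = 112.36; the t > 66 branch applies.
R = 329.7·(112.36 − 60)^(-0.1332) = 329.7·52.36^(-0.1332) = 329.7·0.59024 = 194.602.
Rounded: 195.

195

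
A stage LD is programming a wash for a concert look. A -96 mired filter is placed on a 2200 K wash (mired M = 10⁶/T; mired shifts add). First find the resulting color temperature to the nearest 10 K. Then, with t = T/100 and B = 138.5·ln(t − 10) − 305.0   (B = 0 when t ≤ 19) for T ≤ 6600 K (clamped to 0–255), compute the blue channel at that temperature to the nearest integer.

95

M_in = 10⁶/2200 = 454.55; M_out = 454.55 + (-96) = 358.55.
T_out = 10⁶/358.55 = 2789.0 K → 2790 K; t = 27.9.
B = 138.5·ln(27.9 − 10) − 305.0 = 138.5·ln 17.9 − 305.0 = 138.5·2.8848 − 305.0 = 94.545.
Rounded: 95.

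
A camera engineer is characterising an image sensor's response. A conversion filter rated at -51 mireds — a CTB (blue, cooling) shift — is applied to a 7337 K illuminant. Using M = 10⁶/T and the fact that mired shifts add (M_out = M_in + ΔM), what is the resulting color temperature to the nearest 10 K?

M_in = 10⁶/7337 = 136.30 mireds.
M_out = 136.30 + (-51) = 85.30 mireds.
T_out = 10⁶/85.30 = 11723.9 K → 11720 K.

11720 K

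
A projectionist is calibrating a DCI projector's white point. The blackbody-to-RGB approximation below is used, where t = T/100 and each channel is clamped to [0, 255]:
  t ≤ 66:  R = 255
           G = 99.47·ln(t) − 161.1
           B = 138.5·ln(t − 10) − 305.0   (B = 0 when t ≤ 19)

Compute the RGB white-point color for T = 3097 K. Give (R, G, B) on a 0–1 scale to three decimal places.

t = 3097/100 = 30.97; the t ≤ 66 branch applies.
R = 255 by definition for t ≤ 66.
G = 99.47·ln 30.97 − 161.1 = 99.47·3.4330 − 161.1 = 180.382.
B = 138.5·ln(30.97 − 10) − 305.0 = 138.5·ln 20.97 − 305.0 = 138.5·3.0431 − 305.0 = 116.468.
Dividing each by 255: (1.0000, 0.7074, 0.4567) → (1.000, 0.707, 0.457).

(1.000, 0.707, 0.457)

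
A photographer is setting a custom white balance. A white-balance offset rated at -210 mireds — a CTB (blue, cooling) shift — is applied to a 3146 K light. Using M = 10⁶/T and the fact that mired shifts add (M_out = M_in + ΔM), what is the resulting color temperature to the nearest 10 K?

9270 K

M_in = 10⁶/3146 = 317.86 mireds.
M_out = 317.86 + (-210) = 107.86 mireds.
T_out = 10⁶/107.86 = 9270.9 K → 9270 K.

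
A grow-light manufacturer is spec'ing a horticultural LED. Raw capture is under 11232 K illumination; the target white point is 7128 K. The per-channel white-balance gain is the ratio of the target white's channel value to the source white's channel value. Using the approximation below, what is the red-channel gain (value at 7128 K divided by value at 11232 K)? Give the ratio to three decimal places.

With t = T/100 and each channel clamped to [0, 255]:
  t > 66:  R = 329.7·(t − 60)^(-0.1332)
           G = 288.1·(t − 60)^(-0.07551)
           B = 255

At 11232 K (t = 112.32):
  R = 329.7·(112.32 − 60)^(-0.1332) = 329.7·52.32^(-0.1332) = 329.7·0.59030 = 194.622.
At 7128 K (t = 71.28):
  R = 329.7·(71.28 − 60)^(-0.1332) = 329.7·11.28^(-0.1332) = 329.7·0.72416 = 238.754.
Gain = 238.754 / 194.622 = 1.2268 → 1.227.

1.227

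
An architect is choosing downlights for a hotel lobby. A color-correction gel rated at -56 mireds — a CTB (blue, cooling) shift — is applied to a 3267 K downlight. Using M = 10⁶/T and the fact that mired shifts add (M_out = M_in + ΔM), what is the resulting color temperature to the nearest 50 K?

4000 K

M_in = 10⁶/3267 = 306.09 mireds.
M_out = 306.09 + (-56) = 250.09 mireds.
T_out = 10⁶/250.09 = 3998.5 K → 4000 K.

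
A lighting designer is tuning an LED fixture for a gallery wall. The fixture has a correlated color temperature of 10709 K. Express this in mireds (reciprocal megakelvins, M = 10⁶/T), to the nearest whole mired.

93 mireds

M = 10⁶ / 10709 = 93.379 → 93 mireds.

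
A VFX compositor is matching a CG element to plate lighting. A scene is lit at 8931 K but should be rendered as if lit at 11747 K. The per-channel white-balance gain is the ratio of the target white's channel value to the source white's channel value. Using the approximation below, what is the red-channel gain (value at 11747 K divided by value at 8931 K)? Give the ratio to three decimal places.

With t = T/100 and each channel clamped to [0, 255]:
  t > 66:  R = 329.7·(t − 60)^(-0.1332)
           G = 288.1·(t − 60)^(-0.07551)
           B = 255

At 8931 K (t = 89.31):
  R = 329.7·(89.31 − 60)^(-0.1332) = 329.7·29.31^(-0.1332) = 329.7·0.63767 = 210.239.
At 11747 K (t = 117.47):
  R = 329.7·(117.47 − 60)^(-0.1332) = 329.7·57.47^(-0.1332) = 329.7·0.58296 = 192.204.
Gain = 192.204 / 210.239 = 0.9142 → 0.914.

0.914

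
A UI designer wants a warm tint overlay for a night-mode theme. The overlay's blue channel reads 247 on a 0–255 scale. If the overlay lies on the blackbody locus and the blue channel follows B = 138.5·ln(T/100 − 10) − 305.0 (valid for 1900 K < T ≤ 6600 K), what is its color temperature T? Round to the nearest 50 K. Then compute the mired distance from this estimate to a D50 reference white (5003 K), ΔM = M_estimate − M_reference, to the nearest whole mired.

ln(t − 10) = (247 + 305.0) / 138.5 = 3.9856.
t − 10 = e^3.9856 = 53.815, so t = 63.815.
T = 100·t = 6382 K → 6400 K to the nearest 50 K.
M_estimate = 10⁶/6400 = 156.25; M_reference = 10⁶/5003 = 199.88.
ΔM = 156.25 − 199.88 = -43.63 → -44 mireds.

-44 mireds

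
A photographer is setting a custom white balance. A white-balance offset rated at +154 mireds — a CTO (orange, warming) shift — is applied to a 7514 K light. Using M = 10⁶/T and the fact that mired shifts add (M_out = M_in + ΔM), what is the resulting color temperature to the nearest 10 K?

3480 K

M_in = 10⁶/7514 = 133.08 mireds.
M_out = 133.08 + (+154) = 287.08 mireds.
T_out = 10⁶/287.08 = 3483.3 K → 3480 K.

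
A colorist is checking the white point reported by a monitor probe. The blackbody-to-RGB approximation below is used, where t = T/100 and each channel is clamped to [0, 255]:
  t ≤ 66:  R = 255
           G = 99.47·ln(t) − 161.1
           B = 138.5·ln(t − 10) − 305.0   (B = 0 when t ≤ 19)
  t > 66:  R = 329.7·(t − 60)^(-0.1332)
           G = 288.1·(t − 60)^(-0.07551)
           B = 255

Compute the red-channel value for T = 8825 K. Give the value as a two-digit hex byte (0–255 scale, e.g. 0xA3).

0xD3

t = 8825/100 = 88.25; the t > 66 branch applies.
R = 329.7·(88.25 − 60)^(-0.1332) = 329.7·28.25^(-0.1332) = 329.7·0.64080 = 211.273.
Rounded: 211; in hex, 0xD3.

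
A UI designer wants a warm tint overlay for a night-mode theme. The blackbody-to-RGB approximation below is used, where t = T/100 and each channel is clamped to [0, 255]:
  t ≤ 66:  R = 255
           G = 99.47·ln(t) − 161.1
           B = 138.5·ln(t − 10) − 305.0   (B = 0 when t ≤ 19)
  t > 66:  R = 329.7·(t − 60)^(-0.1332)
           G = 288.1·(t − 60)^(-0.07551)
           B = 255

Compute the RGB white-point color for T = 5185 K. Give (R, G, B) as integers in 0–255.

(255, 232, 212)

t = 5185/100 = 51.85; the t ≤ 66 branch applies.
R = 255 by definition for t ≤ 66.
G = 99.47·ln 51.85 − 161.1 = 99.47·3.9484 − 161.1 = 231.643.
B = 138.5·ln(51.85 − 10) − 305.0 = 138.5·ln 41.85 − 305.0 = 138.5·3.7341 − 305.0 = 212.172.
Rounded: (255, 232, 212).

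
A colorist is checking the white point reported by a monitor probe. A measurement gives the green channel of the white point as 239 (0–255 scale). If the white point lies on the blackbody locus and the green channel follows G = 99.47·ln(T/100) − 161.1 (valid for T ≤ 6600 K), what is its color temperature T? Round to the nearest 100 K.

ln t = (239 + 161.1) / 99.47 = 4.0223.
t = e^4.0223 = 55.830.
T = 100·t = 5583 K → 5600 K to the nearest 100 K.

5600 K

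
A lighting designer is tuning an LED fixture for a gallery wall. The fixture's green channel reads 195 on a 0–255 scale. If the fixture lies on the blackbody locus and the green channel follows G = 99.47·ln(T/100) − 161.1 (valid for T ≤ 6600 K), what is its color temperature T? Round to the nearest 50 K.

3600 K

ln t = (195 + 161.1) / 99.47 = 3.5800.
t = e^3.5800 = 35.873.
T = 100·t = 3587 K → 3600 K to the nearest 50 K.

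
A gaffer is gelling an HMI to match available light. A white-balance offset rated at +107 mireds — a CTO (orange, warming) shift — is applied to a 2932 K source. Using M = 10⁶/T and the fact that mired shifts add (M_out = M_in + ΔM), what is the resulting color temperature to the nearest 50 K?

2250 K

M_in = 10⁶/2932 = 341.06 mireds.
M_out = 341.06 + (+107) = 448.06 mireds.
T_out = 10⁶/448.06 = 2231.8 K → 2250 K.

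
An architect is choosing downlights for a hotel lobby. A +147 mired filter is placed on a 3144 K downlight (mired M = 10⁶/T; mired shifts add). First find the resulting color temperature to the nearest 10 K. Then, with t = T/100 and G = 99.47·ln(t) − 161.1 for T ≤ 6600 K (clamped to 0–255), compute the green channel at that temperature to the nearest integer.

M_in = 10⁶/3144 = 318.07; M_out = 318.07 + (+147) = 465.07.
T_out = 10⁶/465.07 = 2150.2 K → 2150 K; t = 21.5.
G = 99.47·ln 21.5 − 161.1 = 99.47·3.0681 − 161.1 = 144.079.
Rounded: 144.

144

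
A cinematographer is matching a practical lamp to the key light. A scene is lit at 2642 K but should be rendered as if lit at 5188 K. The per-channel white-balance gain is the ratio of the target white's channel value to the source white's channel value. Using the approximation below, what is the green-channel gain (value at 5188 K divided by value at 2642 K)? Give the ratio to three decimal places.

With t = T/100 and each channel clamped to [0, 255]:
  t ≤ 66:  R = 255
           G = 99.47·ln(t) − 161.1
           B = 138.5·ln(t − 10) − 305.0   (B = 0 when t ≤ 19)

At 2642 K (t = 26.42):
  G = 99.47·ln 26.42 − 161.1 = 99.47·3.2741 − 161.1 = 164.577.
At 5188 K (t = 51.88):
  G = 99.47·ln 51.88 − 161.1 = 99.47·3.9489 − 161.1 = 231.700.
Gain = 231.700 / 164.577 = 1.4079 → 1.408.

1.408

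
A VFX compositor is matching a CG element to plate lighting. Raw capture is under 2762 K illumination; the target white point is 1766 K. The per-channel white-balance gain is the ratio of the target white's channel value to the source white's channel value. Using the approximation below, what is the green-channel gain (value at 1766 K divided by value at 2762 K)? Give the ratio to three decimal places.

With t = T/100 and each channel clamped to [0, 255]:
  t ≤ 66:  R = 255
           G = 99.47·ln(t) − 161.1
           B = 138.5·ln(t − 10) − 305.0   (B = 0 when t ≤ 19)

0.737

At 2762 K (t = 27.62):
  G = 99.47·ln 27.62 − 161.1 = 99.47·3.3185 − 161.1 = 168.995.
At 1766 K (t = 17.66):
  G = 99.47·ln 17.66 − 161.1 = 99.47·2.8713 − 161.1 = 124.508.
Gain = 124.508 / 168.995 = 0.7368 → 0.737.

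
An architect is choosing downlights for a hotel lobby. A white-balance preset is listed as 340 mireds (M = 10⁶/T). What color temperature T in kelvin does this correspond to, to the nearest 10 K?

2940 K

T = 10⁶ / 340 = 2941.18 K → 2940 K.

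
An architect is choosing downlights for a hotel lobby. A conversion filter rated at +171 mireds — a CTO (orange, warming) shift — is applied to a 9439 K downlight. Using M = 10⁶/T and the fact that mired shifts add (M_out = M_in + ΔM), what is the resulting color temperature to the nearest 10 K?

M_in = 10⁶/9439 = 105.94 mireds.
M_out = 105.94 + (+171) = 276.94 mireds.
T_out = 10⁶/276.94 = 3610.8 K → 3610 K.

3610 K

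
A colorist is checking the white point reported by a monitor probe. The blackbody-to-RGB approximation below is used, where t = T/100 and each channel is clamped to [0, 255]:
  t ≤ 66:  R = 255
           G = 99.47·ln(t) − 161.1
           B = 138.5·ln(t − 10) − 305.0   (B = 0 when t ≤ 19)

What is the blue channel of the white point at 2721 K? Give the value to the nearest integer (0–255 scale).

89

t = 2721/100 = 27.21; the t ≤ 66 branch applies.
B = 138.5·ln(27.21 − 10) − 305.0 = 138.5·ln 17.21 − 305.0 = 138.5·2.8455 − 305.0 = 89.100.
Rounded: 89.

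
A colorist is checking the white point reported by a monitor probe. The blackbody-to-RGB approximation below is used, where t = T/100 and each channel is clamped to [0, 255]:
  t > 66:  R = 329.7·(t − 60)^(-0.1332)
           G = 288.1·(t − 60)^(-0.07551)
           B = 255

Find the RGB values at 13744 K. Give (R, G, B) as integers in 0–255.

(185, 207, 255)

t = 13744/100 = 137.44; the t > 66 branch applies.
R = 329.7·(137.44 − 60)^(-0.1332) = 329.7·77.44^(-0.1332) = 329.7·0.56026 = 184.718.
G = 288.1·(137.44 − 60)^(-0.07551) = 288.1·77.44^(-0.07551) = 288.1·0.72005 = 207.447.
B = 255 by definition for t > 66.
Rounded: (185, 207, 255).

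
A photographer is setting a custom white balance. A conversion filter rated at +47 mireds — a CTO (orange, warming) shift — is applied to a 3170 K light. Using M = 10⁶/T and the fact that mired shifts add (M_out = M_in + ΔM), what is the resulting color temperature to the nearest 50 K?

M_in = 10⁶/3170 = 315.46 mireds.
M_out = 315.46 + (+47) = 362.46 mireds.
T_out = 10⁶/362.46 = 2758.9 K → 2750 K.

2750 K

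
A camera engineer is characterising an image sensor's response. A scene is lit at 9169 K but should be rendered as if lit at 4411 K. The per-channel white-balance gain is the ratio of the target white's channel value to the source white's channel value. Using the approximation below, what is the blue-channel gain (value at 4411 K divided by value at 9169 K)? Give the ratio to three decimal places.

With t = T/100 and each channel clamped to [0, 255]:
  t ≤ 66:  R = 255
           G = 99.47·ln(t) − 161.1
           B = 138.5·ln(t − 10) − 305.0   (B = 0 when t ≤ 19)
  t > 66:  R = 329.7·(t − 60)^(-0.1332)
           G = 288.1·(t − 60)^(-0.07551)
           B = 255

0.721

At 9169 K (t = 91.69):
  B = 255 by definition for t > 66.
At 4411 K (t = 44.11):
  B = 138.5·ln(44.11 − 10) − 305.0 = 138.5·ln 34.11 − 305.0 = 138.5·3.5296 − 305.0 = 183.848.
Gain = 183.848 / 255.000 = 0.7210 → 0.721.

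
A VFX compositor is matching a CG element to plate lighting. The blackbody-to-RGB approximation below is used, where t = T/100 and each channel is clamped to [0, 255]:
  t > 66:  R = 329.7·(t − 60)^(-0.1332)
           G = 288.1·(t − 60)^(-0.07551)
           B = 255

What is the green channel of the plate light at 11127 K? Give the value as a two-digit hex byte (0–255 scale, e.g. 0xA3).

0xD6

t = 11127/100 = 111.27; the t > 66 branch applies.
G = 288.1·(111.27 − 60)^(-0.07551) = 288.1·51.27^(-0.07551) = 288.1·0.74283 = 214.009.
Rounded: 214; in hex, 0xD6.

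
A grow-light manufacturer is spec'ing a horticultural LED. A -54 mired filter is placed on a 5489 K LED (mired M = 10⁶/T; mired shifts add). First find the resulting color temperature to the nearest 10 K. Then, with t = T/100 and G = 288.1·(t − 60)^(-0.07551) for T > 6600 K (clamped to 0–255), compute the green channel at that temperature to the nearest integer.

232

M_in = 10⁶/5489 = 182.18; M_out = 182.18 + (-54) = 128.18.
T_out = 10⁶/128.18 = 7801.4 K → 7800 K; t = 78.
G = 288.1·(78 − 60)^(-0.07551) = 288.1·18^(-0.07551) = 288.1·0.80392 = 231.610.
Rounded: 232.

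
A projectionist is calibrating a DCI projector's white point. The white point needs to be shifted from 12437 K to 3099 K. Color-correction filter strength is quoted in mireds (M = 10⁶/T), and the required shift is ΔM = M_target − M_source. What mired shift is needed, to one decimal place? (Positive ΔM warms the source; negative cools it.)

+242.3 mireds

M_source = 10⁶/12437 = 80.405; M_target = 10⁶/3099 = 322.685.
ΔM = 322.685 − 80.405 = 242.279 → +242.3 mireds, a warming shift.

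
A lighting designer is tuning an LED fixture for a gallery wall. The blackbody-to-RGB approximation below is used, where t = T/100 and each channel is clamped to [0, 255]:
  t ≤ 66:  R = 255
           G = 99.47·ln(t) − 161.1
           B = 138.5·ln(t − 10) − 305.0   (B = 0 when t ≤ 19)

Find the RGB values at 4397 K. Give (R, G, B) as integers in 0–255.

t = 4397/100 = 43.97; the t ≤ 66 branch applies.
R = 255 by definition for t ≤ 66.
G = 99.47·ln 43.97 − 161.1 = 99.47·3.7835 − 161.1 = 215.245.
B = 138.5·ln(43.97 − 10) − 305.0 = 138.5·ln 33.97 − 305.0 = 138.5·3.5255 − 305.0 = 183.279.
Rounded: (255, 215, 183).

(255, 215, 183)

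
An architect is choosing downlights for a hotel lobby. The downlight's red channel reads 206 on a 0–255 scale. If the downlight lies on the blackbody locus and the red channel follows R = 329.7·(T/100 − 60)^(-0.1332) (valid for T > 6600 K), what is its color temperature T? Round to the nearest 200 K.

9400 K

(t − 60)^(-0.1332) = 206/329.7 = 0.62481.
t − 60 = 0.62481^(1/-0.1332) = 0.62481^(-7.508) = 34.152, so t = 94.152.
T = 100·t = 9415 K → 9400 K to the nearest 200 K.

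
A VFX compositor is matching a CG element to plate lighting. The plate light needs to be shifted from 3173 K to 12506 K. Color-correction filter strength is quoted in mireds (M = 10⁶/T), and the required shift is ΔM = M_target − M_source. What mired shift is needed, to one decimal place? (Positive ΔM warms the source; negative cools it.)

M_source = 10⁶/3173 = 315.159; M_target = 10⁶/12506 = 79.962.
ΔM = 79.962 − 315.159 = -235.198 → -235.2 mireds, a cooling shift.

-235.2 mireds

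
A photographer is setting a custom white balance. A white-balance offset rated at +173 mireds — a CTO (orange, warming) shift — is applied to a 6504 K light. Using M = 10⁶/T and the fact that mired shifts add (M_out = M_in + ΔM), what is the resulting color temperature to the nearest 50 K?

M_in = 10⁶/6504 = 153.75 mireds.
M_out = 153.75 + (+173) = 326.75 mireds.
T_out = 10⁶/326.75 = 3060.4 K → 3050 K.

3050 K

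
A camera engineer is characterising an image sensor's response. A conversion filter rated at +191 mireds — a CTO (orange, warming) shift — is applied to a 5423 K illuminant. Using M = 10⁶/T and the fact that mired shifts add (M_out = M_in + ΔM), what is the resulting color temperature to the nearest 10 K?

2660 K

M_in = 10⁶/5423 = 184.40 mireds.
M_out = 184.40 + (+191) = 375.40 mireds.
T_out = 10⁶/375.40 = 2663.8 K → 2660 K.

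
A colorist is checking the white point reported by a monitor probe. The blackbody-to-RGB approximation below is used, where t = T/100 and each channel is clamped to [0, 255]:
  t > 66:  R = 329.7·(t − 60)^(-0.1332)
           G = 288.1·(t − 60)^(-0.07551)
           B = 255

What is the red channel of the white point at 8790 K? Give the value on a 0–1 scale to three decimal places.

0.830

t = 8790/100 = 87.9; the t > 66 branch applies.
R = 329.7·(87.9 − 60)^(-0.1332) = 329.7·27.9^(-0.1332) = 329.7·0.64187 = 211.624.
On a 0–1 scale: 211.624/255 = 0.8299 → 0.830.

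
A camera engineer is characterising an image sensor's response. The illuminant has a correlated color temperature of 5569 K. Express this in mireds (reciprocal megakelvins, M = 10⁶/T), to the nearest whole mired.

180 mireds

M = 10⁶ / 5569 = 179.565 → 180 mireds.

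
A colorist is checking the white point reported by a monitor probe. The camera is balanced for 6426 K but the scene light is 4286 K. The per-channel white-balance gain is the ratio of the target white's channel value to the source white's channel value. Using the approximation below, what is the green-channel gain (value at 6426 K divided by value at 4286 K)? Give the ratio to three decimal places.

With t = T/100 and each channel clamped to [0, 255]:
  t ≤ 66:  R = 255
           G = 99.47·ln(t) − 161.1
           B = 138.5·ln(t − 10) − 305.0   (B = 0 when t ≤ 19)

1.189

At 4286 K (t = 42.86):
  G = 99.47·ln 42.86 − 161.1 = 99.47·3.7579 − 161.1 = 212.702.
At 6426 K (t = 64.26):
  G = 99.47·ln 64.26 − 161.1 = 99.47·4.1629 − 161.1 = 252.987.
Gain = 252.987 / 212.702 = 1.1894 → 1.189.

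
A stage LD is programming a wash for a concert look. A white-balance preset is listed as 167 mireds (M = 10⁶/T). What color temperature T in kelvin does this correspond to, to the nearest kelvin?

5988 K

T = 10⁶ / 167 = 5988.02 K → 5988 K.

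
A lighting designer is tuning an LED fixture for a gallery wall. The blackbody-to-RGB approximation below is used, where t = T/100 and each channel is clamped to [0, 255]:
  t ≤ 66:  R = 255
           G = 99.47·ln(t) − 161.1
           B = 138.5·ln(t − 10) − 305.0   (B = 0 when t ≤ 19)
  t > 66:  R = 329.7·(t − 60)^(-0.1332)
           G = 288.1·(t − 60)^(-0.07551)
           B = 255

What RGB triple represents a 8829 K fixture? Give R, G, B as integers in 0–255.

t = 8829/100 = 88.29; the t > 66 branch applies.
R = 329.7·(88.29 − 60)^(-0.1332) = 329.7·28.29^(-0.1332) = 329.7·0.64068 = 211.233.
G = 288.1·(88.29 − 60)^(-0.07551) = 288.1·28.29^(-0.07551) = 288.1·0.77694 = 223.836.
B = 255 by definition for t > 66.
Rounded: (211, 224, 255).

R=211, G=224, B=255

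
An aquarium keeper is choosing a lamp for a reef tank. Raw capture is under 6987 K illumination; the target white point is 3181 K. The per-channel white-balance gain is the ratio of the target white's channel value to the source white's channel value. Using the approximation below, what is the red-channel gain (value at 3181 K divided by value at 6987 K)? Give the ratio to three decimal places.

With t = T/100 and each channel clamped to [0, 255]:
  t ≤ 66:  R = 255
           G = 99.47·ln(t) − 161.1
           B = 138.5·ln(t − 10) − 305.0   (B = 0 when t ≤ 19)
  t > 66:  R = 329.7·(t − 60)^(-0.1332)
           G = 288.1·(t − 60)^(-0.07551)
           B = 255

At 6987 K (t = 69.87):
  R = 329.7·(69.87 − 60)^(-0.1332) = 329.7·9.87^(-0.1332) = 329.7·0.73715 = 243.039.
At 3181 K (t = 31.81):
  R = 255 by definition for t ≤ 66.
Gain = 255.000 / 243.039 = 1.0492 → 1.049.

1.049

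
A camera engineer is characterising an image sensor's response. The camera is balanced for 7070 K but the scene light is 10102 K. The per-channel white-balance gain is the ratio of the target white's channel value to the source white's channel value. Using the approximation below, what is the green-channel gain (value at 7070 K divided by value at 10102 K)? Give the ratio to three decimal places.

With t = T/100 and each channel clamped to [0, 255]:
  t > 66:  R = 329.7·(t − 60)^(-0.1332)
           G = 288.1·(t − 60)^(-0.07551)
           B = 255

1.107

At 10102 K (t = 101.02):
  G = 288.1·(101.02 − 60)^(-0.07551) = 288.1·41.02^(-0.07551) = 288.1·0.75544 = 217.644.
At 7070 K (t = 70.7):
  G = 288.1·(70.7 − 60)^(-0.07551) = 288.1·10.7^(-0.07551) = 288.1·0.83613 = 240.888.
Gain = 240.888 / 217.644 = 1.1068 → 1.107.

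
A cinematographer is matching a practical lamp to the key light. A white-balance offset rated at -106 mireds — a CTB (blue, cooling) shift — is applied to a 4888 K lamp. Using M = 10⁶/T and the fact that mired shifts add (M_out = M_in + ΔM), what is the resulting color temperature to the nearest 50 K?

M_in = 10⁶/4888 = 204.58 mireds.
M_out = 204.58 + (-106) = 98.58 mireds.
T_out = 10⁶/98.58 = 10143.8 K → 10150 K.

10150 K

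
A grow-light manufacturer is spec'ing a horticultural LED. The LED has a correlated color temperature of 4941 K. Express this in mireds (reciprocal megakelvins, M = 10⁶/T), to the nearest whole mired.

202 mireds

M = 10⁶ / 4941 = 202.388 → 202 mireds.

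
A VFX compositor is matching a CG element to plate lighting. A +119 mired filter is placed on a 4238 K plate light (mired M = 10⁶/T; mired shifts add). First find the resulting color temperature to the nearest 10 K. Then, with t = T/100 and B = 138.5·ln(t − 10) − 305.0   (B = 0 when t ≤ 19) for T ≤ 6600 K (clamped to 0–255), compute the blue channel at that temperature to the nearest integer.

97

M_in = 10⁶/4238 = 235.96; M_out = 235.96 + (+119) = 354.96.
T_out = 10⁶/354.96 = 2817.2 K → 2820 K; t = 28.2.
B = 138.5·ln(28.2 − 10) − 305.0 = 138.5·ln 18.2 − 305.0 = 138.5·2.9014 − 305.0 = 96.847.
Rounded: 97.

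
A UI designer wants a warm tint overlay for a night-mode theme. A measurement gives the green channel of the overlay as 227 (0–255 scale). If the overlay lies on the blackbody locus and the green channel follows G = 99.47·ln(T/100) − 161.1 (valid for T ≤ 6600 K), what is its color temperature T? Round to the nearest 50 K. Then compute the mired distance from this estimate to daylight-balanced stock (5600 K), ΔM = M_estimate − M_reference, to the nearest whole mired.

ln t = (227 + 161.1) / 99.47 = 3.9017.
t = e^3.9017 = 49.485.
T = 100·t = 4949 K → 4950 K to the nearest 50 K.
M_estimate = 10⁶/4950 = 202.02; M_reference = 10⁶/5600 = 178.57.
ΔM = 202.02 − 178.57 = 23.45 → +23 mireds.

+23 mireds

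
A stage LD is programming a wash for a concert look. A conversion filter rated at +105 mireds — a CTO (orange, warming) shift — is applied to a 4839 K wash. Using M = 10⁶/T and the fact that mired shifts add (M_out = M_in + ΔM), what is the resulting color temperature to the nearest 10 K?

3210 K

M_in = 10⁶/4839 = 206.65 mireds.
M_out = 206.65 + (+105) = 311.65 mireds.
T_out = 10⁶/311.65 = 3208.7 K → 3210 K.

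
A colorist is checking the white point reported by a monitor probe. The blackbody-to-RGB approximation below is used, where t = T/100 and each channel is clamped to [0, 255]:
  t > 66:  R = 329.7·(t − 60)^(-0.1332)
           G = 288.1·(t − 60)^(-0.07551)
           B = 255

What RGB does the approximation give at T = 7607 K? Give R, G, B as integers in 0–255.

R=228, G=234, B=255

t = 7607/100 = 76.07; the t > 66 branch applies.
R = 329.7·(76.07 − 60)^(-0.1332) = 329.7·16.07^(-0.1332) = 329.7·0.69081 = 227.760.
G = 288.1·(76.07 − 60)^(-0.07551) = 288.1·16.07^(-0.07551) = 288.1·0.81084 = 233.602.
B = 255 by definition for t > 66.
Rounded: (228, 234, 255).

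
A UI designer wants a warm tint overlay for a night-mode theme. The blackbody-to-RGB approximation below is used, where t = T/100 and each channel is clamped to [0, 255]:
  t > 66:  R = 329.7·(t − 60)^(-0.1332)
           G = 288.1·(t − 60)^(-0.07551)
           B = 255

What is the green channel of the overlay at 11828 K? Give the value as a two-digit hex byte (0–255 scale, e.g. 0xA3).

t = 11828/100 = 118.28; the t > 66 branch applies.
G = 288.1·(118.28 − 60)^(-0.07551) = 288.1·58.28^(-0.07551) = 288.1·0.73567 = 211.948.
Rounded: 212; in hex, 0xD4.

0xD4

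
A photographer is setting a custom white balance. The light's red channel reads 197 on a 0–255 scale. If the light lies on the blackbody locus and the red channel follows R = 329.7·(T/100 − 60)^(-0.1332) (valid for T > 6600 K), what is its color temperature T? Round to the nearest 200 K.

(t − 60)^(-0.1332) = 197/329.7 = 0.59751.
t − 60 = 0.59751^(1/-0.1332) = 0.59751^(-7.508) = 47.761, so t = 107.761.
T = 100·t = 10776 K → 10800 K to the nearest 200 K.

10800 K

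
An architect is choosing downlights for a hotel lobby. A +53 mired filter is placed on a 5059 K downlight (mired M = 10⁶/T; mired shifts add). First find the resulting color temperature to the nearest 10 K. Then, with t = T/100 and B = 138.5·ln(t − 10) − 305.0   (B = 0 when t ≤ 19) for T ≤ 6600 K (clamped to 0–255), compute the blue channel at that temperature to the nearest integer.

M_in = 10⁶/5059 = 197.67; M_out = 197.67 + (+53) = 250.67.
T_out = 10⁶/250.67 = 3989.3 K → 3990 K; t = 39.9.
B = 138.5·ln(39.9 − 10) − 305.0 = 138.5·ln 29.9 − 305.0 = 138.5·3.3979 − 305.0 = 165.603.
Rounded: 166.

166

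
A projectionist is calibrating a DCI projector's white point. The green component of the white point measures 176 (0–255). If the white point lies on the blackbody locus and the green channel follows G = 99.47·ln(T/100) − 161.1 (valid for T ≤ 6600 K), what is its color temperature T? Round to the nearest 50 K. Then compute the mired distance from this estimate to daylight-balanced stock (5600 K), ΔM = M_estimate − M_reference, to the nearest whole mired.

+160 mireds

ln t = (176 + 161.1) / 99.47 = 3.3890.
t = e^3.3890 = 29.635.
T = 100·t = 2964 K → 2950 K to the nearest 50 K.
M_estimate = 10⁶/2950 = 338.98; M_reference = 10⁶/5600 = 178.57.
ΔM = 338.98 − 178.57 = 160.41 → +160 mireds.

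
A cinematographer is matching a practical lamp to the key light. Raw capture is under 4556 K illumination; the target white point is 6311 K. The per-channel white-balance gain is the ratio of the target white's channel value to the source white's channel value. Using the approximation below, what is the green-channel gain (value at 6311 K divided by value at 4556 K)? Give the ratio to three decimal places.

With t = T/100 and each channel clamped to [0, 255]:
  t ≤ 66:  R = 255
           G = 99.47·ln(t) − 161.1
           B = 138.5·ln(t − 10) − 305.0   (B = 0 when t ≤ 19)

1.148

At 4556 K (t = 45.56):
  G = 99.47·ln 45.56 − 161.1 = 99.47·3.8190 − 161.1 = 218.779.
At 6311 K (t = 63.11):
  G = 99.47·ln 63.11 − 161.1 = 99.47·4.1449 − 161.1 = 251.191.
Gain = 251.191 / 218.779 = 1.1482 → 1.148.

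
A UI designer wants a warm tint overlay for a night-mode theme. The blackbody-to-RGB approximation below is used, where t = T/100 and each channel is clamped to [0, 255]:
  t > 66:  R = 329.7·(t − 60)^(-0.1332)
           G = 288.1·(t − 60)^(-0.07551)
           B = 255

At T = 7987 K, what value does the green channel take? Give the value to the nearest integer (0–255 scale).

t = 7987/100 = 79.87; the t > 66 branch applies.
G = 288.1·(79.87 − 60)^(-0.07551) = 288.1·19.87^(-0.07551) = 288.1·0.79795 = 229.888.
Rounded: 230.

230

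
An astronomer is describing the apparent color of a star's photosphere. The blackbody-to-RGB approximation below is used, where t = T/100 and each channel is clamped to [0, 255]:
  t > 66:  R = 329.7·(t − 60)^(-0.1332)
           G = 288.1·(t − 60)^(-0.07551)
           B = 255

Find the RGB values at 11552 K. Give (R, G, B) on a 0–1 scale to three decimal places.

(0.757, 0.834, 1.000)

t = 11552/100 = 115.52; the t > 66 branch applies.
R = 329.7·(115.52 − 60)^(-0.1332) = 329.7·55.52^(-0.1332) = 329.7·0.58565 = 193.089.
G = 288.1·(115.52 − 60)^(-0.07551) = 288.1·55.52^(-0.07551) = 288.1·0.73837 = 212.726.
B = 255 by definition for t > 66.
Dividing each by 255: (0.7572, 0.8342, 1.0000) → (0.757, 0.834, 1.000).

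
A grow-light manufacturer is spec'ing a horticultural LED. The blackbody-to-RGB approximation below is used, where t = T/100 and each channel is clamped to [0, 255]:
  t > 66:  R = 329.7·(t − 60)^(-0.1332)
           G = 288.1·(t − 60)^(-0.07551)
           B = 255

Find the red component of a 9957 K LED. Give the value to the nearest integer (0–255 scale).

202

t = 9957/100 = 99.57; the t > 66 branch applies.
R = 329.7·(99.57 − 60)^(-0.1332) = 329.7·39.57^(-0.1332) = 329.7·0.61268 = 201.999.
Rounded: 202.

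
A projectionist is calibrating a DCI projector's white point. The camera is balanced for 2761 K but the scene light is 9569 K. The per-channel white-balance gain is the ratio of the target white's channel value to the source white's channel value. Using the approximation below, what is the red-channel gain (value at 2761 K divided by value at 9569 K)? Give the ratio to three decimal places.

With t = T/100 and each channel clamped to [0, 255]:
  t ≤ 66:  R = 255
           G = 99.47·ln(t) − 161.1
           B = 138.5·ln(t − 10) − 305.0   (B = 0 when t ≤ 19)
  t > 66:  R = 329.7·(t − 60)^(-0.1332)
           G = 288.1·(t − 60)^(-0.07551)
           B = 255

1.245

At 9569 K (t = 95.69):
  R = 329.7·(95.69 − 60)^(-0.1332) = 329.7·35.69^(-0.1332) = 329.7·0.62116 = 204.795.
At 2761 K (t = 27.61):
  R = 255 by definition for t ≤ 66.
Gain = 255.000 / 204.795 = 1.2451 → 1.245.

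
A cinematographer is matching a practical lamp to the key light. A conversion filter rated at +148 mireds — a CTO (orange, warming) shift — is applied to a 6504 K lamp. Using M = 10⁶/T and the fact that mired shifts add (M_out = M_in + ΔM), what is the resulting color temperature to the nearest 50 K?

3300 K

M_in = 10⁶/6504 = 153.75 mireds.
M_out = 153.75 + (+148) = 301.75 mireds.
T_out = 10⁶/301.75 = 3314.0 K → 3300 K.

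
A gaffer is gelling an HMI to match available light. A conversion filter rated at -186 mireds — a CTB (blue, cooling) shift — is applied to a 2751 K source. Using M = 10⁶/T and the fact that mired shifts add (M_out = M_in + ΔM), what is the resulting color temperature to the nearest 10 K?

5630 K

M_in = 10⁶/2751 = 363.50 mireds.
M_out = 363.50 + (-186) = 177.50 mireds.
T_out = 10⁶/177.50 = 5633.7 K → 5630 K.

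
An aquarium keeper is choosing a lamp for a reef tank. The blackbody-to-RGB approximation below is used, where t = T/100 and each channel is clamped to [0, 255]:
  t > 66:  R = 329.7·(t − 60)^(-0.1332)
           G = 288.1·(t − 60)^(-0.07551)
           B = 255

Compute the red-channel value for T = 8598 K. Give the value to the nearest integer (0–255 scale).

214

t = 8598/100 = 85.98; the t > 66 branch applies.
R = 329.7·(85.98 − 60)^(-0.1332) = 329.7·25.98^(-0.1332) = 329.7·0.64799 = 213.643.
Rounded: 214.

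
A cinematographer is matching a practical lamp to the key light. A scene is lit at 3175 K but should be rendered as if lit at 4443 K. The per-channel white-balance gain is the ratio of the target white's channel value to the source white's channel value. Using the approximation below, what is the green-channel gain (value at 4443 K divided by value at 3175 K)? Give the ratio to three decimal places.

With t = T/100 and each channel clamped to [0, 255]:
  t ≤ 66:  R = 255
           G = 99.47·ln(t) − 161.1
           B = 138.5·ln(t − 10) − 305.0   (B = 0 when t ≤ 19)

At 3175 K (t = 31.75):
  G = 99.47·ln 31.75 − 161.1 = 99.47·3.4579 − 161.1 = 182.857.
At 4443 K (t = 44.43):
  G = 99.47·ln 44.43 − 161.1 = 99.47·3.7939 − 161.1 = 216.281.
Gain = 216.281 / 182.857 = 1.1828 → 1.183.

1.183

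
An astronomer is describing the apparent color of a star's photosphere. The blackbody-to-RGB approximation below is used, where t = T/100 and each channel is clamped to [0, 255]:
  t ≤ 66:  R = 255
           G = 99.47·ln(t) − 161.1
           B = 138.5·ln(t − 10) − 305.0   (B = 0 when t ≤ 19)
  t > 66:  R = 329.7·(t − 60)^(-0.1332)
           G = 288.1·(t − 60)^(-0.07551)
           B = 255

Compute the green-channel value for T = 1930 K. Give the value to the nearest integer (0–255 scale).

133

t = 1930/100 = 19.3; the t ≤ 66 branch applies.
G = 99.47·ln 19.3 − 161.1 = 99.47·2.9601 − 161.1 = 133.342.
Rounded: 133.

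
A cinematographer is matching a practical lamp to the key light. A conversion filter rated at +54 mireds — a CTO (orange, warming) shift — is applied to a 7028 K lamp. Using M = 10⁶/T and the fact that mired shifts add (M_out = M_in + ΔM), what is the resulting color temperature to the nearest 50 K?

M_in = 10⁶/7028 = 142.29 mireds.
M_out = 142.29 + (+54) = 196.29 mireds.
T_out = 10⁶/196.29 = 5094.6 K → 5100 K.

5100 K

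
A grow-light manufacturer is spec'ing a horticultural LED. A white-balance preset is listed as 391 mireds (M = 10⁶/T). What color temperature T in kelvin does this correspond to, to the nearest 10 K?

2560 K

T = 10⁶ / 391 = 2557.54 K → 2560 K.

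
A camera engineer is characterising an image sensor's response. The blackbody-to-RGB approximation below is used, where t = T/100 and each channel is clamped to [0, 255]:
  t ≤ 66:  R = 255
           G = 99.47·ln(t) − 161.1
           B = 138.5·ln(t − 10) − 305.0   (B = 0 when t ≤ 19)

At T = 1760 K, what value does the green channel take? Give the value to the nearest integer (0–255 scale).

124

t = 1760/100 = 17.6; the t ≤ 66 branch applies.
G = 99.47·ln 17.6 − 161.1 = 99.47·2.8679 − 161.1 = 124.170.
Rounded: 124.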